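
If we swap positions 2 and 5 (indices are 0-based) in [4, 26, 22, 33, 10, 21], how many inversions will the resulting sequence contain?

Positions 2 and 5 hold 22 and 21; after swapping, the array is [4, 26, 21, 33, 10, 22].
Count, for each position, how many later elements it exceeds:
4 → none → 0
26 → 21, 10, 22 → 3
21 → 10 → 1
33 → 10, 22 → 2
10 → none → 0
22 → none → 0
Sum: 0 + 3 + 1 + 2 + 0 + 0 = 6

6 inversions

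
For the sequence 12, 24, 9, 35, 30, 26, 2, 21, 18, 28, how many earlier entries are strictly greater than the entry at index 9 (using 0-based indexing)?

2 such elements

The element at index 9 is 28.
Elements before it: 12, 24, 9, 35, 30, 26, 2, 21, 18
Those larger than 28: 35, 30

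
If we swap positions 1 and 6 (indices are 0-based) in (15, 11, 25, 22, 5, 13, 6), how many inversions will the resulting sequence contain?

Positions 1 and 6 hold 11 and 6; after swapping, the array is [15, 6, 25, 22, 5, 13, 11].
Element-by-element contributions:
15 → 6, 5, 13, 11 → 4
6 → 5 → 1
25 → 22, 5, 13, 11 → 4
22 → 5, 13, 11 → 3
5 → none → 0
13 → 11 → 1
11 → none → 0
Sum: 4 + 1 + 4 + 3 + 0 + 1 + 0 = 13

13 inversions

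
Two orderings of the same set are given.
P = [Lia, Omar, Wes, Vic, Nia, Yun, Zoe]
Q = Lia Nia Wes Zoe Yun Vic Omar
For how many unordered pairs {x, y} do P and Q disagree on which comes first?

10

Assign each item its position (1..7) in the first ordering, then rewrite the second ordering as that position sequence:
positions: Lia→1, Omar→2, Wes→3, Vic→4, Nia→5, Yun→6, Zoe→7
second ordering as positions: [1, 5, 3, 7, 6, 4, 2]
Discordant pairs = inversions in this position sequence.
1: 0
5: 3, 4, 2 → 3
3: 2 → 1
7: 6, 4, 2 → 3
6: 4, 2 → 2
4: 2 → 1
2: 0
Total: 0 + 3 + 1 + 3 + 2 + 1 + 0 = 10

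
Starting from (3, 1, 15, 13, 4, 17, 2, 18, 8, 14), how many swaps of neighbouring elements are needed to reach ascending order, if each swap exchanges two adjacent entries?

16 swaps

Each adjacent swap fixes exactly one inversion, so the minimum swap count equals the number of inversions.
Count inversions — for each element, later elements that are smaller:
3: 1, 2 → 2
1: none → 0
15: 13, 4, 2, 8, 14 → 5
13: 4, 2, 8 → 3
4: 2 → 1
17: 2, 8, 14 → 3
2: none → 0
18: 8, 14 → 2
8: none → 0
14: none → 0
Total inversions: 2 + 0 + 5 + 3 + 1 + 3 + 0 + 2 + 0 + 0 = 16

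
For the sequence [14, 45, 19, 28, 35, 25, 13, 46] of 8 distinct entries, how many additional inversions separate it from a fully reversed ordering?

16 inversions short

Maximum inversions for 8 distinct elements is C(8, 2) = 8·7/2 = 28.
Current inversions — for each element, count later smaller elements:
14: 1
45: 5
19: 1
28: 2
35: 2
25: 1
13: 0
46: 0
Current total: 1 + 5 + 1 + 2 + 2 + 1 + 0 + 0 = 12
Shortfall: 28 − 12 = 16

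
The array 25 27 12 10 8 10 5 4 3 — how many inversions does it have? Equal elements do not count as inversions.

33

Count, for each position, how many later elements it exceeds:
25 → 12, 10, 8, 10, 5, 4, 3 → 7
27 → 12, 10, 8, 10, 5, 4, 3 → 7
12 → 10, 8, 10, 5, 4, 3 → 6
10 → 8, 5, 4, 3 → 4
8 → 5, 4, 3 → 3
10 → 5, 4, 3 → 3
5 → 4, 3 → 2
4 → 3 → 1
3 → none → 0
Sum: 7 + 7 + 6 + 4 + 3 + 3 + 2 + 1 + 0 = 33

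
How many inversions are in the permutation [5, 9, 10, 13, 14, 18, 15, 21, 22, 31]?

For each element, count later entries that are smaller:
5: 0
9: 0
10: 0
13: 0
14: 0
18: 1
15: 0
21: 0
22: 0
31: 0
Sum: 0 + 0 + 0 + 0 + 0 + 1 + 0 + 0 + 0 + 0 = 1

1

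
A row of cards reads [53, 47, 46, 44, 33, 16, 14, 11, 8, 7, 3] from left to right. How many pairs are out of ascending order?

For each element, count later entries that are smaller:
53 → 47, 46, 44, 33, 16, 14, 11, 8, 7, 3 → 10
47 → 46, 44, 33, 16, 14, 11, 8, 7, 3 → 9
46 → 44, 33, 16, 14, 11, 8, 7, 3 → 8
44 → 33, 16, 14, 11, 8, 7, 3 → 7
33 → 16, 14, 11, 8, 7, 3 → 6
16 → 14, 11, 8, 7, 3 → 5
14 → 11, 8, 7, 3 → 4
11 → 8, 7, 3 → 3
8 → 7, 3 → 2
7 → 3 → 1
3 → none → 0
Sum: 10 + 9 + 8 + 7 + 6 + 5 + 4 + 3 + 2 + 1 + 0 = 55

55 inversions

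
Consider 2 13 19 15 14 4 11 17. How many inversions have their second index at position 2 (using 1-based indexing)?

0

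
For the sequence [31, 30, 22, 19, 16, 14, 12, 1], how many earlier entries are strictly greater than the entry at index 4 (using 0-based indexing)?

The element at index 4 is 16.
Elements before it: 31, 30, 22, 19
Those larger than 16: 31, 30, 22, 19

4 such elements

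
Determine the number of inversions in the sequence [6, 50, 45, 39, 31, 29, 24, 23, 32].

For each element, count later entries that are smaller:
6 → none → 0
50 → 45, 39, 31, 29, 24, 23, 32 → 7
45 → 39, 31, 29, 24, 23, 32 → 6
39 → 31, 29, 24, 23, 32 → 5
31 → 29, 24, 23 → 3
29 → 24, 23 → 2
24 → 23 → 1
23 → none → 0
32 → none → 0
Sum: 0 + 7 + 6 + 5 + 3 + 2 + 1 + 0 + 0 = 24

24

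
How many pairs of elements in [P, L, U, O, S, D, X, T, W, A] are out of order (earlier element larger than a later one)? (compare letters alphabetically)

21

For each element, count later entries that are smaller:
P → L, O, D, A → 4
L → D, A → 2
U → O, S, D, T, A → 5
O → D, A → 2
S → D, A → 2
D → A → 1
X → T, W, A → 3
T → A → 1
W → A → 1
A → none → 0
Sum: 4 + 2 + 5 + 2 + 2 + 1 + 3 + 1 + 1 + 0 = 21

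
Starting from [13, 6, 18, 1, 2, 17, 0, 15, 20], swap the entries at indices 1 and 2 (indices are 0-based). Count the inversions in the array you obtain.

Positions 1 and 2 hold 6 and 18; after swapping, the array is [13, 18, 6, 1, 2, 17, 0, 15, 20].
Sweep left to right; for each value list the smaller values that follow it:
13: 4
18: 6
6: 3
1: 1
2: 1
17: 2
0: 0
15: 0
20: 0
Sum: 4 + 6 + 3 + 1 + 1 + 2 + 0 + 0 + 0 = 17

17 inversions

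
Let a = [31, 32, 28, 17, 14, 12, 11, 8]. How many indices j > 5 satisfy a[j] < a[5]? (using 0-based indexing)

2

The element at index 5 is 12.
Elements after it: 11, 8
Those smaller than 12: 11, 8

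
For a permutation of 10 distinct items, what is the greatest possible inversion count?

A reversed (strictly descending) arrangement makes every pair an inversion, giving C(10, 2) inversions.
C(10, 2) = 10·9/2 = 45

Inversions: 45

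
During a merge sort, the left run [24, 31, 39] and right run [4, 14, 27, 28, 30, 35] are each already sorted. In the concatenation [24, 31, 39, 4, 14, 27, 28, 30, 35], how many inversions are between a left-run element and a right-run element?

For each element r of the right run, count left-run elements greater than r:
r = 4: 24, 31, 39 → 3
r = 14: 24, 31, 39 → 3
r = 27: 31, 39 → 2
r = 28: 31, 39 → 2
r = 30: 31, 39 → 2
r = 35: 39 → 1
Cross-inversions: 3 + 3 + 2 + 2 + 2 + 1 = 13

Split inversions: 13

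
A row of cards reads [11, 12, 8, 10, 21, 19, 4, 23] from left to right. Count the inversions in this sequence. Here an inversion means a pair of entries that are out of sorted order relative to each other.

Sweep left to right; for each value list the smaller values that follow it:
11 → 8, 10, 4 → 3
12 → 8, 10, 4 → 3
8 → 4 → 1
10 → 4 → 1
21 → 19, 4 → 2
19 → 4 → 1
4 → none → 0
23 → none → 0
Sum: 3 + 3 + 1 + 1 + 2 + 1 + 0 + 0 = 11

11 inversions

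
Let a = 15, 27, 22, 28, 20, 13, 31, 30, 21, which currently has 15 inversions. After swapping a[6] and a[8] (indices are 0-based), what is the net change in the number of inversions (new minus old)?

-3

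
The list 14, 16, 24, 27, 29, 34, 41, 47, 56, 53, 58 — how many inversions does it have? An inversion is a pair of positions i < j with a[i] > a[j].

Out-of-order pairs: 1

Sweep left to right; for each value list the smaller values that follow it:
14: 0
16: 0
24: 0
27: 0
29: 0
34: 0
41: 0
47: 0
56: 1
53: 0
58: 0
Sum: 0 + 0 + 0 + 0 + 0 + 0 + 0 + 0 + 1 + 0 + 0 = 1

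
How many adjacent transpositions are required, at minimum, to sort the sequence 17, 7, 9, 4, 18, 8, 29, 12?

The minimum number of adjacent swaps to sort an array equals its inversion count, since every such swap removes exactly one inversion.
Count inversions — for each element, later elements that are smaller:
17: 7, 9, 4, 8, 12 → 5
7: 4 → 1
9: 4, 8 → 2
4: none → 0
18: 8, 12 → 2
8: none → 0
29: 12 → 1
12: none → 0
Total inversions: 5 + 1 + 2 + 0 + 2 + 0 + 1 + 0 = 11

11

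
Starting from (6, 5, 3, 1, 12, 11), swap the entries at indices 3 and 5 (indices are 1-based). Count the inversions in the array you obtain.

8 inversions

Positions 3 and 5 hold 3 and 12; after swapping, the array is [6, 5, 12, 1, 3, 11].
For each element, count later entries that are smaller:
6: 3
5: 2
12: 3
1: 0
3: 0
11: 0
Sum: 3 + 2 + 3 + 0 + 0 + 0 = 8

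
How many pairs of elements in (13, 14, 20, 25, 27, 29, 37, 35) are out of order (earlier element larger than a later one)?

Sweep left to right; for each value list the smaller values that follow it:
13 → none → 0
14 → none → 0
20 → none → 0
25 → none → 0
27 → none → 0
29 → none → 0
37 → 35 → 1
35 → none → 0
Sum: 0 + 0 + 0 + 0 + 0 + 0 + 1 + 0 = 1

1 inversion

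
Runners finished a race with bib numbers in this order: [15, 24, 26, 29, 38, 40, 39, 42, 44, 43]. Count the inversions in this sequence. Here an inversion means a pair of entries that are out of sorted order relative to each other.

There are 2 inversions.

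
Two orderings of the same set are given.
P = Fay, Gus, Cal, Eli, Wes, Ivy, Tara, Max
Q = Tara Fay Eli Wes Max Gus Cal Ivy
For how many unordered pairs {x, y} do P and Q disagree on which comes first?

Assign each item its position (1..8) in the first ordering, then rewrite the second ordering as that position sequence:
positions: Fay→1, Gus→2, Cal→3, Eli→4, Wes→5, Ivy→6, Tara→7, Max→8
second ordering as positions: [7, 1, 4, 5, 8, 2, 3, 6]
Discordant pairs = inversions in this position sequence.
7: 1, 4, 5, 2, 3, 6 → 6
1: 0
4: 2, 3 → 2
5: 2, 3 → 2
8: 2, 3, 6 → 3
2: 0
3: 0
6: 0
Total: 6 + 0 + 2 + 2 + 3 + 0 + 0 + 0 = 13

13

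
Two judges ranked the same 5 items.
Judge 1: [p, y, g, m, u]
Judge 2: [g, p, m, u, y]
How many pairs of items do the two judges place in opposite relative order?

Assign each item its position (1..5) in the first ordering, then rewrite the second ordering as that position sequence:
positions: p→1, y→2, g→3, m→4, u→5
second ordering as positions: [3, 1, 4, 5, 2]
Discordant pairs = inversions in this position sequence.
3: 1, 2 → 2
1: 0
4: 2 → 1
5: 2 → 1
2: 0
Total: 2 + 0 + 1 + 1 + 0 = 4

4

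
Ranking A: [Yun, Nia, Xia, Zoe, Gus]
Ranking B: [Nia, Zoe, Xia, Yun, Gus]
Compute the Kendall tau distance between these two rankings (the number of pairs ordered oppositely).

4 discordant pairs

Assign each item its position (1..5) in the first ordering, then rewrite the second ordering as that position sequence:
positions: Yun→1, Nia→2, Xia→3, Zoe→4, Gus→5
second ordering as positions: [2, 4, 3, 1, 5]
Discordant pairs = inversions in this position sequence.
2: 1 → 1
4: 3, 1 → 2
3: 1 → 1
1: 0
5: 0
Total: 1 + 2 + 1 + 0 + 0 = 4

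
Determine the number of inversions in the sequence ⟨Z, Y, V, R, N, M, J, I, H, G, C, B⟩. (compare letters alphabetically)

66

For each element, count later entries that are smaller:
Z: 11
Y: 10
V: 9
R: 8
N: 7
M: 6
J: 5
I: 4
H: 3
G: 2
C: 1
B: 0
Sum: 11 + 10 + 9 + 8 + 7 + 6 + 5 + 4 + 3 + 2 + 1 + 0 = 66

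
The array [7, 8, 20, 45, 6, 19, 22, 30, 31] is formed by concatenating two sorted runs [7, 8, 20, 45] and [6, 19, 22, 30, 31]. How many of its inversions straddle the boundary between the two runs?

Cross-inversions: 9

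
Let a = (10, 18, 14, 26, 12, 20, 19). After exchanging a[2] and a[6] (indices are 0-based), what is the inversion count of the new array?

8 inversions

Positions 2 and 6 hold 14 and 19; after swapping, the array is [10, 18, 19, 26, 12, 20, 14].
For each element, count later entries that are smaller:
10: 0
18: 2
19: 2
26: 3
12: 0
20: 1
14: 0
Sum: 0 + 2 + 2 + 3 + 0 + 1 + 0 = 8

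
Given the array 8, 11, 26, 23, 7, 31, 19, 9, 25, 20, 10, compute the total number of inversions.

For each element, count later entries that are smaller:
8 → 7 → 1
11 → 7, 9, 10 → 3
26 → 23, 7, 19, 9, 25, 20, 10 → 7
23 → 7, 19, 9, 20, 10 → 5
7 → none → 0
31 → 19, 9, 25, 20, 10 → 5
19 → 9, 10 → 2
9 → none → 0
25 → 20, 10 → 2
20 → 10 → 1
10 → none → 0
Sum: 1 + 3 + 7 + 5 + 0 + 5 + 2 + 0 + 2 + 1 + 0 = 26

26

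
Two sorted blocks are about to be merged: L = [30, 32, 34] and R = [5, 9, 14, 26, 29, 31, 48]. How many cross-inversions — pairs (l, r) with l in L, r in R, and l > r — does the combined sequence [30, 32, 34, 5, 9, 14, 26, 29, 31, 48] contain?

17 split inversions

Take each right-half value and tally the left-half values above it:
r = 5: 30, 32, 34 → 3
r = 9: 30, 32, 34 → 3
r = 14: 30, 32, 34 → 3
r = 26: 30, 32, 34 → 3
r = 29: 30, 32, 34 → 3
r = 31: 32, 34 → 2
r = 48: none → 0
Cross-inversions: 3 + 3 + 3 + 3 + 3 + 2 + 0 = 17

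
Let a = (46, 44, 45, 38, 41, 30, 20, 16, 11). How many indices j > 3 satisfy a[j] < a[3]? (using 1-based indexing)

The element at index 3 is 45.
Elements after it: 38, 41, 30, 20, 16, 11
Those smaller than 45: 38, 41, 30, 20, 16, 11

6 such elements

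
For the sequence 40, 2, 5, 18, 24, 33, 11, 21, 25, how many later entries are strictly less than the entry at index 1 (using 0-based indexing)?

0 such elements

The element at index 1 is 2.
Elements after it: 5, 18, 24, 33, 11, 21, 25
None of them are smaller than 2.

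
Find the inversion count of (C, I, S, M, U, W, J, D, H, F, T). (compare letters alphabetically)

There are 26 out-of-order pairs.

Sweep left to right; for each value list the smaller values that follow it:
C: 0
I: 3
S: 5
M: 4
U: 5
W: 5
J: 3
D: 0
H: 1
F: 0
T: 0
Sum: 0 + 3 + 5 + 4 + 5 + 5 + 3 + 0 + 1 + 0 + 0 = 26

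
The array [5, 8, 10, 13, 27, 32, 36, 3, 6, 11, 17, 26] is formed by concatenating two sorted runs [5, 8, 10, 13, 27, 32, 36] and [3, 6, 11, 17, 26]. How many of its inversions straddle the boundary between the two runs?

23

For each element r of the right run, count left-run elements greater than r:
r = 3: 5, 8, 10, 13, 27, 32, 36 → 7
r = 6: 8, 10, 13, 27, 32, 36 → 6
r = 11: 13, 27, 32, 36 → 4
r = 17: 27, 32, 36 → 3
r = 26: 27, 32, 36 → 3
Cross-inversions: 7 + 6 + 4 + 3 + 3 = 23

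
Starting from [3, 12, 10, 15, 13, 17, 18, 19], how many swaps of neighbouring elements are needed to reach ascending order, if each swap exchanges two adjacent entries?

Swaps: 2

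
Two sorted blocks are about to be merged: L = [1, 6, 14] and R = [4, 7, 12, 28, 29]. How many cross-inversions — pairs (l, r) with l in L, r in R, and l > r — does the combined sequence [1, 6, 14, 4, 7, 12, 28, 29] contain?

4 cross-inversions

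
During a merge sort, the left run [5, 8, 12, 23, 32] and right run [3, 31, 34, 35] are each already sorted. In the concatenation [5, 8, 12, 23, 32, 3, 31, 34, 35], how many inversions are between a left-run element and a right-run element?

6

Count, for every r in R, how many entries of L exceed r:
r = 3: 5, 8, 12, 23, 32 → 5
r = 31: 32 → 1
r = 34: none → 0
r = 35: none → 0
Cross-inversions: 5 + 1 + 0 + 0 = 6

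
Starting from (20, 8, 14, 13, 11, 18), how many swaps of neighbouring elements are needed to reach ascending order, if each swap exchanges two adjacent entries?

Minimum adjacent swaps = number of inversions (each swap of adjacent out-of-order elements removes one inversion and no swap can remove more).
Count inversions — for each element, later elements that are smaller:
20: 8, 14, 13, 11, 18 → 5
8: none → 0
14: 13, 11 → 2
13: 11 → 1
11: none → 0
18: none → 0
Total inversions: 5 + 0 + 2 + 1 + 0 + 0 = 8

Swaps: 8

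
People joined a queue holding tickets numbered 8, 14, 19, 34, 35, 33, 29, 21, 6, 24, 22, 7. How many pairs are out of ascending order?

Sweep left to right; for each value list the smaller values that follow it:
8 → 6, 7 → 2
14 → 6, 7 → 2
19 → 6, 7 → 2
34 → 33, 29, 21, 6, 24, 22, 7 → 7
35 → 33, 29, 21, 6, 24, 22, 7 → 7
33 → 29, 21, 6, 24, 22, 7 → 6
29 → 21, 6, 24, 22, 7 → 5
21 → 6, 7 → 2
6 → none → 0
24 → 22, 7 → 2
22 → 7 → 1
7 → none → 0
Sum: 2 + 2 + 2 + 7 + 7 + 6 + 5 + 2 + 0 + 2 + 1 + 0 = 36

There are 36 inversions.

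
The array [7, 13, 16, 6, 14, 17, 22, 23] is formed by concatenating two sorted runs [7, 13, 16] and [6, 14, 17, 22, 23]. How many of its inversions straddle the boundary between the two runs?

4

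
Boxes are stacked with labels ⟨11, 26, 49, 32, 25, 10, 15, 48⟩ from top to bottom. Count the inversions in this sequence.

There are 14 inversions.

For each element, count later entries that are smaller:
11 → 10 → 1
26 → 25, 10, 15 → 3
49 → 32, 25, 10, 15, 48 → 5
32 → 25, 10, 15 → 3
25 → 10, 15 → 2
10 → none → 0
15 → none → 0
48 → none → 0
Sum: 1 + 3 + 5 + 3 + 2 + 0 + 0 + 0 = 14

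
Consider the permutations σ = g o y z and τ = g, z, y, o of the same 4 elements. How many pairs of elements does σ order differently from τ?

Assign each item its position (1..4) in the first ordering, then rewrite the second ordering as that position sequence:
positions: g→1, o→2, y→3, z→4
second ordering as positions: [1, 4, 3, 2]
Discordant pairs = inversions in this position sequence.
1: 0
4: 3, 2 → 2
3: 2 → 1
2: 0
Total: 0 + 2 + 1 + 0 = 3

Discordant pairs: 3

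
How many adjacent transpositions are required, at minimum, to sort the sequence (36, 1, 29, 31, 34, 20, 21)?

12

Each adjacent swap fixes exactly one inversion, so the minimum swap count equals the number of inversions.
Count inversions — for each element, later elements that are smaller:
36: 1, 29, 31, 34, 20, 21 → 6
1: none → 0
29: 20, 21 → 2
31: 20, 21 → 2
34: 20, 21 → 2
20: none → 0
21: none → 0
Total inversions: 6 + 0 + 2 + 2 + 2 + 0 + 0 = 12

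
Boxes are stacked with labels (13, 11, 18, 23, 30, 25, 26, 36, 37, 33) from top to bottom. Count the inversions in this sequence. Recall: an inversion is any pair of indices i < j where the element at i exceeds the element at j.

Count, for each position, how many later elements it exceeds:
13 → 11 → 1
11 → none → 0
18 → none → 0
23 → none → 0
30 → 25, 26 → 2
25 → none → 0
26 → none → 0
36 → 33 → 1
37 → 33 → 1
33 → none → 0
Sum: 1 + 0 + 0 + 0 + 2 + 0 + 0 + 1 + 1 + 0 = 5

5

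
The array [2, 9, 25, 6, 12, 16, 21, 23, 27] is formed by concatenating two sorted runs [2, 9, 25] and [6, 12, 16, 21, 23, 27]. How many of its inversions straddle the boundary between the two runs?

6

For each element r of the right run, count left-run elements greater than r:
r = 6: 9, 25 → 2
r = 12: 25 → 1
r = 16: 25 → 1
r = 21: 25 → 1
r = 23: 25 → 1
r = 27: none → 0
Cross-inversions: 2 + 1 + 1 + 1 + 1 + 0 = 6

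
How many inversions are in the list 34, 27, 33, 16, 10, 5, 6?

For each element, count later entries that are smaller:
34 → 27, 33, 16, 10, 5, 6 → 6
27 → 16, 10, 5, 6 → 4
33 → 16, 10, 5, 6 → 4
16 → 10, 5, 6 → 3
10 → 5, 6 → 2
5 → none → 0
6 → none → 0
Sum: 6 + 4 + 4 + 3 + 2 + 0 + 0 = 19

19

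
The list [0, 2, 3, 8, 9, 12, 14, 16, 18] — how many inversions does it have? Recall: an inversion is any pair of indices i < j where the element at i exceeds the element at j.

0

For each element, count later entries that are smaller:
0: 0
2: 0
3: 0
8: 0
9: 0
12: 0
14: 0
16: 0
18: 0
Sum: 0 + 0 + 0 + 0 + 0 + 0 + 0 + 0 + 0 = 0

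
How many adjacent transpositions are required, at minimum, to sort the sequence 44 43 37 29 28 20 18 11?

Minimum adjacent swaps = number of inversions (each swap of adjacent out-of-order elements removes one inversion and no swap can remove more).
Count inversions — for each element, later elements that are smaller:
44: 43, 37, 29, 28, 20, 18, 11 → 7
43: 37, 29, 28, 20, 18, 11 → 6
37: 29, 28, 20, 18, 11 → 5
29: 28, 20, 18, 11 → 4
28: 20, 18, 11 → 3
20: 18, 11 → 2
18: 11 → 1
11: none → 0
Total inversions: 7 + 6 + 5 + 4 + 3 + 2 + 1 + 0 = 28

28 adjacent swaps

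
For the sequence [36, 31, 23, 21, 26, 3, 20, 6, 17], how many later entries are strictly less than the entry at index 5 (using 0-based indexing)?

0 such elements

The element at index 5 is 3.
Elements after it: 20, 6, 17
None of them are smaller than 3.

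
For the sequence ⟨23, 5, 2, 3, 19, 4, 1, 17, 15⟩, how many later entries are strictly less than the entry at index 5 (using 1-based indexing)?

4

The element at index 5 is 19.
Elements after it: 4, 1, 17, 15
Those smaller than 19: 4, 1, 17, 15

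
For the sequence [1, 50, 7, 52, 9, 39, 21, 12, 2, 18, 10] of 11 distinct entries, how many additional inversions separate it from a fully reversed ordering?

26

Maximum inversions for 11 distinct elements is C(11, 2) = 11·10/2 = 55.
Current inversions — for each element, count later smaller elements:
1: 0
50: 8
7: 1
52: 7
9: 1
39: 5
21: 4
12: 2
2: 0
18: 1
10: 0
Current total: 0 + 8 + 1 + 7 + 1 + 5 + 4 + 2 + 0 + 1 + 0 = 29
Shortfall: 55 − 29 = 26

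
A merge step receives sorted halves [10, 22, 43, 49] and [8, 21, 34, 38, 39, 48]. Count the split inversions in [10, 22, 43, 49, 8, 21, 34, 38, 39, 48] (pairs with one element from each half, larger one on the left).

For each element r of the right run, count left-run elements greater than r:
r = 8: 10, 22, 43, 49 → 4
r = 21: 22, 43, 49 → 3
r = 34: 43, 49 → 2
r = 38: 43, 49 → 2
r = 39: 43, 49 → 2
r = 48: 49 → 1
Cross-inversions: 4 + 3 + 2 + 2 + 2 + 1 = 14

14 cross-inversions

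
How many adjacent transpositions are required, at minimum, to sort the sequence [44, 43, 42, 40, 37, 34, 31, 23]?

There are 28 adjacent swaps.

Minimum adjacent swaps = number of inversions (each swap of adjacent out-of-order elements removes one inversion and no swap can remove more).
Count inversions — for each element, later elements that are smaller:
44: 43, 42, 40, 37, 34, 31, 23 → 7
43: 42, 40, 37, 34, 31, 23 → 6
42: 40, 37, 34, 31, 23 → 5
40: 37, 34, 31, 23 → 4
37: 34, 31, 23 → 3
34: 31, 23 → 2
31: 23 → 1
23: none → 0
Total inversions: 7 + 6 + 5 + 4 + 3 + 2 + 1 + 0 = 28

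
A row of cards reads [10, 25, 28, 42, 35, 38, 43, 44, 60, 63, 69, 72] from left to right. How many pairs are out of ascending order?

Inversions: 2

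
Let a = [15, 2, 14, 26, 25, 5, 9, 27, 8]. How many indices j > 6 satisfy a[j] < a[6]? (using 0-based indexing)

The element at index 6 is 9.
Elements after it: 27, 8
Those smaller than 9: 8

1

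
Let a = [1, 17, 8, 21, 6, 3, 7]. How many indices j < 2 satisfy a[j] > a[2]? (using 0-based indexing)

1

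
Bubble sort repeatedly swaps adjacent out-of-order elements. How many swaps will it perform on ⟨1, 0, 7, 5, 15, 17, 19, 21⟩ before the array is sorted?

2 adjacent swaps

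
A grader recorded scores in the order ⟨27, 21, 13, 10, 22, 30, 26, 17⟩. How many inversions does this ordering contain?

Count, for each position, how many later elements it exceeds:
27 → 21, 13, 10, 22, 26, 17 → 6
21 → 13, 10, 17 → 3
13 → 10 → 1
10 → none → 0
22 → 17 → 1
30 → 26, 17 → 2
26 → 17 → 1
17 → none → 0
Sum: 6 + 3 + 1 + 0 + 1 + 2 + 1 + 0 = 14

14 inversions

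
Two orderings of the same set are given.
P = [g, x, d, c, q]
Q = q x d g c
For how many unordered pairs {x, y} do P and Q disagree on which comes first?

Assign each item its position (1..5) in the first ordering, then rewrite the second ordering as that position sequence:
positions: g→1, x→2, d→3, c→4, q→5
second ordering as positions: [5, 2, 3, 1, 4]
Discordant pairs = inversions in this position sequence.
5: 2, 3, 1, 4 → 4
2: 1 → 1
3: 1 → 1
1: 0
4: 0
Total: 4 + 1 + 1 + 0 + 0 = 6

6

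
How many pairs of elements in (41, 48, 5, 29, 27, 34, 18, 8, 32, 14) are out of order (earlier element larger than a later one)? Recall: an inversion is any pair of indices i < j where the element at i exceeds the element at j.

Inversions: 30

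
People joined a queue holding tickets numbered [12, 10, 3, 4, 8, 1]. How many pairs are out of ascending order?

Out-of-order pairs: 12

Count, for each position, how many later elements it exceeds:
12: 5
10: 4
3: 1
4: 1
8: 1
1: 0
Sum: 5 + 4 + 1 + 1 + 1 + 0 = 12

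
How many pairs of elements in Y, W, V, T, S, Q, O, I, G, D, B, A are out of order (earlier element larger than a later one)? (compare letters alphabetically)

There are 66 inversions.

Count, for each position, how many later elements it exceeds:
Y: 11
W: 10
V: 9
T: 8
S: 7
Q: 6
O: 5
I: 4
G: 3
D: 2
B: 1
A: 0
Sum: 11 + 10 + 9 + 8 + 7 + 6 + 5 + 4 + 3 + 2 + 1 + 0 = 66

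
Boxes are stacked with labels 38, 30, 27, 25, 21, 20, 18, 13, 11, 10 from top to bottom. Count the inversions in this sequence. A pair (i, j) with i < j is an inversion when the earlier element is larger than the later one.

For each element, count later entries that are smaller:
38: 9
30: 8
27: 7
25: 6
21: 5
20: 4
18: 3
13: 2
11: 1
10: 0
Sum: 9 + 8 + 7 + 6 + 5 + 4 + 3 + 2 + 1 + 0 = 45

45 inversions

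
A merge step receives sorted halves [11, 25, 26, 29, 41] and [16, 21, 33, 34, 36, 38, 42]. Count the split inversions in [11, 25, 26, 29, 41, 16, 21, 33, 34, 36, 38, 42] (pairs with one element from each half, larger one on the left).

There are 12 cross-inversions.

Count, for every r in R, how many entries of L exceed r:
r = 16: 25, 26, 29, 41 → 4
r = 21: 25, 26, 29, 41 → 4
r = 33: 41 → 1
r = 34: 41 → 1
r = 36: 41 → 1
r = 38: 41 → 1
r = 42: none → 0
Cross-inversions: 4 + 4 + 1 + 1 + 1 + 1 + 0 = 12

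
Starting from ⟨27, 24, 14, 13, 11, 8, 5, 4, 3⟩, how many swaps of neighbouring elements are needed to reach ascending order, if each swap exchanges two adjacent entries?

Minimum adjacent swaps = number of inversions (each swap of adjacent out-of-order elements removes one inversion and no swap can remove more).
Count inversions — for each element, later elements that are smaller:
27: 24, 14, 13, 11, 8, 5, 4, 3 → 8
24: 14, 13, 11, 8, 5, 4, 3 → 7
14: 13, 11, 8, 5, 4, 3 → 6
13: 11, 8, 5, 4, 3 → 5
11: 8, 5, 4, 3 → 4
8: 5, 4, 3 → 3
5: 4, 3 → 2
4: 3 → 1
3: none → 0
Total inversions: 8 + 7 + 6 + 5 + 4 + 3 + 2 + 1 + 0 = 36

36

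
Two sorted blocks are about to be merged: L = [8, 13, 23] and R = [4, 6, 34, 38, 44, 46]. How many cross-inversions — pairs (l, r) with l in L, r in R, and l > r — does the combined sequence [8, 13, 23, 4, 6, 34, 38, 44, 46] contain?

6

Count, for every r in R, how many entries of L exceed r:
r = 4: 8, 13, 23 → 3
r = 6: 8, 13, 23 → 3
r = 34: none → 0
r = 38: none → 0
r = 44: none → 0
r = 46: none → 0
Cross-inversions: 3 + 3 + 0 + 0 + 0 + 0 = 6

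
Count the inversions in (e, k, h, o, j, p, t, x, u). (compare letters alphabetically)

There are 4 inversions.

Count, for each position, how many later elements it exceeds:
e → none → 0
k → h, j → 2
h → none → 0
o → j → 1
j → none → 0
p → none → 0
t → none → 0
x → u → 1
u → none → 0
Sum: 0 + 2 + 0 + 1 + 0 + 0 + 0 + 1 + 0 = 4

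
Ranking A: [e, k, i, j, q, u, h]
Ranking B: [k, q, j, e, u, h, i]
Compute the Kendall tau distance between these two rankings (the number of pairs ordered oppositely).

There are 8 discordant pairs.

Assign each item its position (1..7) in the first ordering, then rewrite the second ordering as that position sequence:
positions: e→1, k→2, i→3, j→4, q→5, u→6, h→7
second ordering as positions: [2, 5, 4, 1, 6, 7, 3]
Discordant pairs = inversions in this position sequence.
2: 1 → 1
5: 4, 1, 3 → 3
4: 1, 3 → 2
1: 0
6: 3 → 1
7: 3 → 1
3: 0
Total: 1 + 3 + 2 + 0 + 1 + 1 + 0 = 8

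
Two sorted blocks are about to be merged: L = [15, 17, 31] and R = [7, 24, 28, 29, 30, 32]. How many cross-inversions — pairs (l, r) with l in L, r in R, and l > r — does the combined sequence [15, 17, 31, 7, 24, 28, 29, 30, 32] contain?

7

Count, for every r in R, how many entries of L exceed r:
r = 7: 15, 17, 31 → 3
r = 24: 31 → 1
r = 28: 31 → 1
r = 29: 31 → 1
r = 30: 31 → 1
r = 32: none → 0
Cross-inversions: 3 + 1 + 1 + 1 + 1 + 0 = 7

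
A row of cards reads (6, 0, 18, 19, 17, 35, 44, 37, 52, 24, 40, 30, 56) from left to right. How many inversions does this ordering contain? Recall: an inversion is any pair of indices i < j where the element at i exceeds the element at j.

Element-by-element contributions:
6: 1
0: 0
18: 1
19: 1
17: 0
35: 2
44: 4
37: 2
52: 3
24: 0
40: 1
30: 0
56: 0
Sum: 1 + 0 + 1 + 1 + 0 + 2 + 4 + 2 + 3 + 0 + 1 + 0 + 0 = 15

15 inversions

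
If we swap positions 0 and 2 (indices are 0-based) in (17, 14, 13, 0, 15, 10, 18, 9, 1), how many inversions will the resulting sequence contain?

Positions 0 and 2 hold 17 and 13; after swapping, the array is [13, 14, 17, 0, 15, 10, 18, 9, 1].
Element-by-element contributions:
13: 4
14: 4
17: 5
0: 0
15: 3
10: 2
18: 2
9: 1
1: 0
Sum: 4 + 4 + 5 + 0 + 3 + 2 + 2 + 1 + 0 = 21

21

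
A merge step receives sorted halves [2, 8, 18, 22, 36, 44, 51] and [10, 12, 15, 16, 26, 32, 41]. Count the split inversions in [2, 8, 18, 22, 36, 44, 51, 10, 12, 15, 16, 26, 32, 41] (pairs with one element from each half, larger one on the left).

For each element r of the right run, count left-run elements greater than r:
r = 10: 18, 22, 36, 44, 51 → 5
r = 12: 18, 22, 36, 44, 51 → 5
r = 15: 18, 22, 36, 44, 51 → 5
r = 16: 18, 22, 36, 44, 51 → 5
r = 26: 36, 44, 51 → 3
r = 32: 36, 44, 51 → 3
r = 41: 44, 51 → 2
Cross-inversions: 5 + 5 + 5 + 5 + 3 + 3 + 2 = 28

28 cross-inversions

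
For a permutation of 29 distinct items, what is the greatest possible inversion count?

The maximum occurs when the array is in strictly decreasing order: every one of the C(29, 2) pairs is inverted.
C(29, 2) = 29·28/2 = 406

406 inversions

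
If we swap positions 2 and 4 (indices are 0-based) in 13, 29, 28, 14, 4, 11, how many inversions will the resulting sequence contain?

8

Positions 2 and 4 hold 28 and 4; after swapping, the array is [13, 29, 4, 14, 28, 11].
Element-by-element contributions:
13 → 4, 11 → 2
29 → 4, 14, 28, 11 → 4
4 → none → 0
14 → 11 → 1
28 → 11 → 1
11 → none → 0
Sum: 2 + 4 + 0 + 1 + 1 + 0 = 8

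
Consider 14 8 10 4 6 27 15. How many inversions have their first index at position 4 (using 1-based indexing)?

The element at index 4 is 4.
Elements after it: 6, 27, 15
None of them are smaller than 4.

0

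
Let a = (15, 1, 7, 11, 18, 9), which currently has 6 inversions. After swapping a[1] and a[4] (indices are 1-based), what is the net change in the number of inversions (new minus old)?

-1

Positions 1 and 4 hold 15 and 11; after swapping, the array is [11, 1, 7, 15, 18, 9].
Count, for each position, how many later elements it exceeds:
11: 3
1: 0
7: 0
15: 1
18: 1
9: 0
Sum: 3 + 0 + 0 + 1 + 1 + 0 = 5
Change: 5 − 6 = -1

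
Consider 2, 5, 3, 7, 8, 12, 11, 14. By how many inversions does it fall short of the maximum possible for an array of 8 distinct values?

Maximum inversions for 8 distinct elements is C(8, 2) = 8·7/2 = 28.
Current inversions — for each element, count later smaller elements:
2: 0
5: 1
3: 0
7: 0
8: 0
12: 1
11: 0
14: 0
Current total: 0 + 1 + 0 + 0 + 0 + 1 + 0 + 0 = 2
Shortfall: 28 − 2 = 26

26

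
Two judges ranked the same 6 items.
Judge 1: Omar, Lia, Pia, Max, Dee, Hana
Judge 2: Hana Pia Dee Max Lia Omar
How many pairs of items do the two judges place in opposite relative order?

Assign each item its position (1..6) in the first ordering, then rewrite the second ordering as that position sequence:
positions: Omar→1, Lia→2, Pia→3, Max→4, Dee→5, Hana→6
second ordering as positions: [6, 3, 5, 4, 2, 1]
Discordant pairs = inversions in this position sequence.
6: 3, 5, 4, 2, 1 → 5
3: 2, 1 → 2
5: 4, 2, 1 → 3
4: 2, 1 → 2
2: 1 → 1
1: 0
Total: 5 + 2 + 3 + 2 + 1 + 0 = 13

There are 13 discordant pairs.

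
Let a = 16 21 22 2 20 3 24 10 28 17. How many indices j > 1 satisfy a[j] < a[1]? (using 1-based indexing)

The element at index 1 is 16.
Elements after it: 21, 22, 2, 20, 3, 24, 10, 28, 17
Those smaller than 16: 2, 3, 10

3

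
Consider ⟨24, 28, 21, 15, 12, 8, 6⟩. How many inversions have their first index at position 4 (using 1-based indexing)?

3 such elements

The element at index 4 is 15.
Elements after it: 12, 8, 6
Those smaller than 15: 12, 8, 6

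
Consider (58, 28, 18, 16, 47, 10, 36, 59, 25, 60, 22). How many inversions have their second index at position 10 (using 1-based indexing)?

0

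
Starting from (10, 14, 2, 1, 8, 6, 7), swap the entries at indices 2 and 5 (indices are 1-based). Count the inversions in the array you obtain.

12

Positions 2 and 5 hold 14 and 8; after swapping, the array is [10, 8, 2, 1, 14, 6, 7].
For each element, count later entries that are smaller:
10: 5
8: 4
2: 1
1: 0
14: 2
6: 0
7: 0
Sum: 5 + 4 + 1 + 0 + 2 + 0 + 0 = 12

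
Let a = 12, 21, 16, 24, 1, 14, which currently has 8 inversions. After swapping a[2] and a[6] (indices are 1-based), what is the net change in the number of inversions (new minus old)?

-3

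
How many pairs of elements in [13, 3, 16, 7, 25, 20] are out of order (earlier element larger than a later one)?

Out-of-order pairs: 4

Element-by-element contributions:
13 → 3, 7 → 2
3 → none → 0
16 → 7 → 1
7 → none → 0
25 → 20 → 1
20 → none → 0
Sum: 2 + 0 + 1 + 0 + 1 + 0 = 4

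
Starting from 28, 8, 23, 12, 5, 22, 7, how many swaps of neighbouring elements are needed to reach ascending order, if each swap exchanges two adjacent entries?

15

The minimum number of adjacent swaps to sort an array equals its inversion count, since every such swap removes exactly one inversion.
Count inversions — for each element, later elements that are smaller:
28: 8, 23, 12, 5, 22, 7 → 6
8: 5, 7 → 2
23: 12, 5, 22, 7 → 4
12: 5, 7 → 2
5: none → 0
22: 7 → 1
7: none → 0
Total inversions: 6 + 2 + 4 + 2 + 0 + 1 + 0 = 15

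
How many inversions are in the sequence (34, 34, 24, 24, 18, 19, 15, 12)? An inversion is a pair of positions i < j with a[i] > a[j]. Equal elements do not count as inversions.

Sweep left to right; for each value list the smaller values that follow it:
34 → 24, 24, 18, 19, 15, 12 → 6
34 → 24, 24, 18, 19, 15, 12 → 6
24 → 18, 19, 15, 12 → 4
24 → 18, 19, 15, 12 → 4
18 → 15, 12 → 2
19 → 15, 12 → 2
15 → 12 → 1
12 → none → 0
Sum: 6 + 6 + 4 + 4 + 2 + 2 + 1 + 0 = 25

Inversions: 25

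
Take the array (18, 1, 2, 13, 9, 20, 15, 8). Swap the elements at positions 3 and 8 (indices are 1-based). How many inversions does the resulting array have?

13 inversions

Positions 3 and 8 hold 2 and 8; after swapping, the array is [18, 1, 8, 13, 9, 20, 15, 2].
Count, for each position, how many later elements it exceeds:
18: 6
1: 0
8: 1
13: 2
9: 1
20: 2
15: 1
2: 0
Sum: 6 + 0 + 1 + 2 + 1 + 2 + 1 + 0 = 13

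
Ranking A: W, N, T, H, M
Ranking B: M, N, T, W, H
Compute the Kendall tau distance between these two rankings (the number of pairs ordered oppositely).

Assign each item its position (1..5) in the first ordering, then rewrite the second ordering as that position sequence:
positions: W→1, N→2, T→3, H→4, M→5
second ordering as positions: [5, 2, 3, 1, 4]
Discordant pairs = inversions in this position sequence.
5: 2, 3, 1, 4 → 4
2: 1 → 1
3: 1 → 1
1: 0
4: 0
Total: 4 + 1 + 1 + 0 + 0 = 6

6 discordant pairs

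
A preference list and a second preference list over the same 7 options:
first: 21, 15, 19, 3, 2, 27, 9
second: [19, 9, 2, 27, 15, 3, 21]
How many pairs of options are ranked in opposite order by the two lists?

There are 15 pairs.

Assign each item its position (1..7) in the first ordering, then rewrite the second ordering as that position sequence:
positions: 21→1, 15→2, 19→3, 3→4, 2→5, 27→6, 9→7
second ordering as positions: [3, 7, 5, 6, 2, 4, 1]
Discordant pairs = inversions in this position sequence.
3: 2, 1 → 2
7: 5, 6, 2, 4, 1 → 5
5: 2, 4, 1 → 3
6: 2, 4, 1 → 3
2: 1 → 1
4: 1 → 1
1: 0
Total: 2 + 5 + 3 + 3 + 1 + 1 + 0 = 15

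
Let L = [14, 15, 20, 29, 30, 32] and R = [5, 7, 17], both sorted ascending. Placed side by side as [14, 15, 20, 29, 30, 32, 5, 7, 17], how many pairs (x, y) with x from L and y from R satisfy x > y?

16

Count, for every r in R, how many entries of L exceed r:
r = 5: 14, 15, 20, 29, 30, 32 → 6
r = 7: 14, 15, 20, 29, 30, 32 → 6
r = 17: 20, 29, 30, 32 → 4
Cross-inversions: 6 + 6 + 4 = 16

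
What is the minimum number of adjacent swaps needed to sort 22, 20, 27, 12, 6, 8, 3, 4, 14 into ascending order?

27

The minimum number of adjacent swaps to sort an array equals its inversion count, since every such swap removes exactly one inversion.
Count inversions — for each element, later elements that are smaller:
22: 20, 12, 6, 8, 3, 4, 14 → 7
20: 12, 6, 8, 3, 4, 14 → 6
27: 12, 6, 8, 3, 4, 14 → 6
12: 6, 8, 3, 4 → 4
6: 3, 4 → 2
8: 3, 4 → 2
3: none → 0
4: none → 0
14: none → 0
Total inversions: 7 + 6 + 6 + 4 + 2 + 2 + 0 + 0 + 0 = 27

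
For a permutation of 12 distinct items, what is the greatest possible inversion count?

A reversed (strictly descending) arrangement makes every pair an inversion, giving C(12, 2) inversions.
C(12, 2) = 12·11/2 = 66

66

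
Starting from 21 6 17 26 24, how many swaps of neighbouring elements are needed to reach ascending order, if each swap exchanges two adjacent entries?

3

Each adjacent swap fixes exactly one inversion, so the minimum swap count equals the number of inversions.
Count inversions — for each element, later elements that are smaller:
21: 6, 17 → 2
6: none → 0
17: none → 0
26: 24 → 1
24: none → 0
Total inversions: 2 + 0 + 0 + 1 + 0 = 3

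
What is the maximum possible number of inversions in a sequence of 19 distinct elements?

171

A reversed (strictly descending) arrangement makes every pair an inversion, giving C(19, 2) inversions.
C(19, 2) = 19·18/2 = 171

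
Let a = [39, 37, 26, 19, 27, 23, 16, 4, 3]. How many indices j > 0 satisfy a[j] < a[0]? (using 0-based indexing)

8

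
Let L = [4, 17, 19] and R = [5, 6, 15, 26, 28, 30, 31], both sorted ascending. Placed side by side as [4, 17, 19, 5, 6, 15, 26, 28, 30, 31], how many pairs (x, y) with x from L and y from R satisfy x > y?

Count, for every r in R, how many entries of L exceed r:
r = 5: 17, 19 → 2
r = 6: 17, 19 → 2
r = 15: 17, 19 → 2
r = 26: none → 0
r = 28: none → 0
r = 30: none → 0
r = 31: none → 0
Cross-inversions: 2 + 2 + 2 + 0 + 0 + 0 + 0 = 6

6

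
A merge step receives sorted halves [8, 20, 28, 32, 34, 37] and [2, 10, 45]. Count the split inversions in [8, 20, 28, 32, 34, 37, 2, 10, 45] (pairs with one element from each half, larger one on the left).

Split inversions: 11

Take each right-half value and tally the left-half values above it:
r = 2: 8, 20, 28, 32, 34, 37 → 6
r = 10: 20, 28, 32, 34, 37 → 5
r = 45: none → 0
Cross-inversions: 6 + 5 + 0 = 11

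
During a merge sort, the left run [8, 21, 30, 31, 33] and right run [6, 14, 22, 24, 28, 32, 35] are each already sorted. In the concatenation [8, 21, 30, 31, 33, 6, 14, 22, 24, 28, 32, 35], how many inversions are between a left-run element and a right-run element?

19

Count, for every r in R, how many entries of L exceed r:
r = 6: 8, 21, 30, 31, 33 → 5
r = 14: 21, 30, 31, 33 → 4
r = 22: 30, 31, 33 → 3
r = 24: 30, 31, 33 → 3
r = 28: 30, 31, 33 → 3
r = 32: 33 → 1
r = 35: none → 0
Cross-inversions: 5 + 4 + 3 + 3 + 3 + 1 + 0 = 19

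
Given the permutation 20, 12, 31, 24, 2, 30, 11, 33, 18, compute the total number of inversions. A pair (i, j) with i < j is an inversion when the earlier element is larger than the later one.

17 inversions

Element-by-element contributions:
20 → 12, 2, 11, 18 → 4
12 → 2, 11 → 2
31 → 24, 2, 30, 11, 18 → 5
24 → 2, 11, 18 → 3
2 → none → 0
30 → 11, 18 → 2
11 → none → 0
33 → 18 → 1
18 → none → 0
Sum: 4 + 2 + 5 + 3 + 0 + 2 + 0 + 1 + 0 = 17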